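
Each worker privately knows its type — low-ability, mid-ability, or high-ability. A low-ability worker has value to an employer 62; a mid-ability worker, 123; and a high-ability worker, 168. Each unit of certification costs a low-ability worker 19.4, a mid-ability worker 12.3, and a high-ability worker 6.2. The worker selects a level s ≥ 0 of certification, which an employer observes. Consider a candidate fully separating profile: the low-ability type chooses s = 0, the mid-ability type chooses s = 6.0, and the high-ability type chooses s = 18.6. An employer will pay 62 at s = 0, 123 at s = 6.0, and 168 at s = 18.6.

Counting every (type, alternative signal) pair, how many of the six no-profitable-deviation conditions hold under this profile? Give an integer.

Low-ability (own payoff 62): to s=6.0 gives 123 − 19.4×6.0 = 6.6 → no gain ✓; to s=18.6 gives 168 − 19.4×18.6 = -192.84 → no gain ✓.
High-ability (own payoff 168 − 6.2×18.6 = 52.68): to s=0 gives 62 → profitable ✗; to s=6.0 gives 123 − 6.2×6.0 = 85.8 → profitable ✗.
Mid-ability (own payoff 123 − 12.3×6.0 = 49.2): to s=0 gives 62 → profitable ✗; to s=18.6 gives 168 − 12.3×18.6 = -60.78 → no gain ✓.
3 of the 6 constraints hold; not an equilibrium.

3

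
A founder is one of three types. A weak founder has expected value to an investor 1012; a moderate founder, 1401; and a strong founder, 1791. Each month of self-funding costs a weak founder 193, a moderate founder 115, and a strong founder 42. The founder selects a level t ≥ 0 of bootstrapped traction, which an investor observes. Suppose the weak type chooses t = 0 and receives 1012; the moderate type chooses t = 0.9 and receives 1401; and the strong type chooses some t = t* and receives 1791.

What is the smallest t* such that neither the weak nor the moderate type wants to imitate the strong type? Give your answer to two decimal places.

Moderate type (on-path payoff 1401 − 115×0.9 = 1297.5) won't mimic when 1297.5 ≥ 1791 − 115·t*, i.e. t* ≥ 4.29.
Weak type (on-path payoff 1012) won't mimic when 1012 ≥ 1791 − 193·t*, i.e. t* ≥ 4.04.
Both must hold, so t* = max(4.04, 4.29) = 4.29. The moderate type's constraint binds.

4.29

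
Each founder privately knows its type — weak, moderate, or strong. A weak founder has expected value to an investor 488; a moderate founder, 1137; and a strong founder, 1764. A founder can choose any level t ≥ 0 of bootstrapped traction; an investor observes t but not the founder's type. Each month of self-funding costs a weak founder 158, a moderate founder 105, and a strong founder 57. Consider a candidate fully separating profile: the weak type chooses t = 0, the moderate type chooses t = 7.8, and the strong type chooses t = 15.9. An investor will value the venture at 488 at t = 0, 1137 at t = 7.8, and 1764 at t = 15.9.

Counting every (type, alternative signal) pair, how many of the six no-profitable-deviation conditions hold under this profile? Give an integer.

5

Moderate (own payoff 1137 − 105×7.8 = 318): to t=0 gives 488 → profitable ✗; to t=15.9 gives 1764 − 105×15.9 = 94.5 → no gain ✓.
Weak (own payoff 488): to t=7.8 gives 1137 − 158×7.8 = -95.4 → no gain ✓; to t=15.9 gives 1764 − 158×15.9 = -748.2 → no gain ✓.
Strong (own payoff 1764 − 57×15.9 = 857.7): to t=0 gives 488 → no gain ✓; to t=7.8 gives 1137 − 57×7.8 = 692.4 → no gain ✓.
5 of the 6 constraints hold; not an equilibrium.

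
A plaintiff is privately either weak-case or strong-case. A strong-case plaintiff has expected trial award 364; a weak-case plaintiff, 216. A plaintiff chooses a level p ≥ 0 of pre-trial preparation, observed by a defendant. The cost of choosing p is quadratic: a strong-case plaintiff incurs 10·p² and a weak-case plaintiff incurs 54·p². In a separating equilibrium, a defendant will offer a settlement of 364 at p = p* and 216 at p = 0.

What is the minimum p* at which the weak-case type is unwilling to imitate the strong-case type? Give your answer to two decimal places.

1.66

The weak-case type at p = 0 receives 216; imitating at p* yields 364 − 54·p*².
Indifference: 216 = 364 − 54·p*², so p*² = (364 − 216) / 54 ≈ 2.7407.
p* = √2.7407 ≈ 1.66.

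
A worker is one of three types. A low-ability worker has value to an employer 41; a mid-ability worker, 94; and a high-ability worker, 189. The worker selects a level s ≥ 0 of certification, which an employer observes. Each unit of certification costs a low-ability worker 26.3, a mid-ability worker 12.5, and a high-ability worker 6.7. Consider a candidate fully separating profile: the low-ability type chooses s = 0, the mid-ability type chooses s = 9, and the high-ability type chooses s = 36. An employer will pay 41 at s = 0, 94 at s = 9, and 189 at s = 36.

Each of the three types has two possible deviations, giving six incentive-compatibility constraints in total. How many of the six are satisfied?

Mid-ability (own payoff 94 − 12.5×9 = -18.5): to s=0 gives 41 → profitable ✗; to s=36 gives 189 − 12.5×36 = -261 → no gain ✓.
Low-ability (own payoff 41): to s=9 gives 94 − 26.3×9 = -142.7 → no gain ✓; to s=36 gives 189 − 26.3×36 = -757.8 → no gain ✓.
High-ability (own payoff 189 − 6.7×36 = -52.2): to s=0 gives 41 → profitable ✗; to s=9 gives 94 − 6.7×9 = 33.7 → profitable ✗.
3 of the 6 constraints hold; not an equilibrium.

3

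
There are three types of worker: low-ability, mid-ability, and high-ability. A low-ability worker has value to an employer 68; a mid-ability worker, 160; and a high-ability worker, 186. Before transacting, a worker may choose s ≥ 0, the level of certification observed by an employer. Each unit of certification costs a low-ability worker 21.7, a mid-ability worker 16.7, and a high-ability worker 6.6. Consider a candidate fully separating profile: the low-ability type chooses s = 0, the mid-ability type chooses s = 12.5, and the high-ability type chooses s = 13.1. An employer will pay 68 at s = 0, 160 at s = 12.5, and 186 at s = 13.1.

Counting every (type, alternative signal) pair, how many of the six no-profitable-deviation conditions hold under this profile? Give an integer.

Low-ability (own payoff 68): to s=12.5 gives 160 − 21.7×12.5 = -111.25 → no gain ✓; to s=13.1 gives 186 − 21.7×13.1 = -98.27 → no gain ✓.
High-ability (own payoff 186 − 6.6×13.1 = 99.54): to s=0 gives 68 → no gain ✓; to s=12.5 gives 160 − 6.6×12.5 = 77.5 → no gain ✓.
Mid-ability (own payoff 160 − 16.7×12.5 = -48.75): to s=0 gives 68 → profitable ✗; to s=13.1 gives 186 − 16.7×13.1 = -32.77 → profitable ✗.
4 of the 6 constraints hold; not an equilibrium.

4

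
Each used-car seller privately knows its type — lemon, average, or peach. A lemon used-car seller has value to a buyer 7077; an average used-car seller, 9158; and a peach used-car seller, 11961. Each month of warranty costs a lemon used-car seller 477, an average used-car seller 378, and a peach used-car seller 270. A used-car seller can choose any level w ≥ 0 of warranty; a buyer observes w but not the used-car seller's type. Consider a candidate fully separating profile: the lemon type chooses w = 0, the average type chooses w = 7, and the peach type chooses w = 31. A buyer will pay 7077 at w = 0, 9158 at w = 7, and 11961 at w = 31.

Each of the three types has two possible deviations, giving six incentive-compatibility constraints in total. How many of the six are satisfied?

3

Lemon (own payoff 7077): to w=7 gives 9158 − 477×7 = 5819 → no gain ✓; to w=31 gives 11961 − 477×31 = -2826 → no gain ✓.
Peach (own payoff 11961 − 270×31 = 3591): to w=0 gives 7077 → profitable ✗; to w=7 gives 9158 − 270×7 = 7268 → profitable ✗.
Average (own payoff 9158 − 378×7 = 6512): to w=0 gives 7077 → profitable ✗; to w=31 gives 11961 − 378×31 = 243 → no gain ✓.
3 of the 6 constraints hold; not an equilibrium.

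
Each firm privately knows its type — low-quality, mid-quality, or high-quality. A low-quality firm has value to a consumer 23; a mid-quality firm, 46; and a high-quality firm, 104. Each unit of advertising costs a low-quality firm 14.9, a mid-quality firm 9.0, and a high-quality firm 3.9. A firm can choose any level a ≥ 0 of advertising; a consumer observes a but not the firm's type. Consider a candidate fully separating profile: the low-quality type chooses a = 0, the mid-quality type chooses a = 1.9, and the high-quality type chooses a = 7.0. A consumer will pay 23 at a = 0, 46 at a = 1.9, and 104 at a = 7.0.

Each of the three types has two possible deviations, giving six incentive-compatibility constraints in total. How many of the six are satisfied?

Mid-quality (own payoff 46 − 9.0×1.9 = 28.9): to a=0 gives 23 → no gain ✓; to a=7.0 gives 104 − 9.0×7.0 = 41 → profitable ✗.
High-quality (own payoff 104 − 3.9×7.0 = 76.7): to a=0 gives 23 → no gain ✓; to a=1.9 gives 46 − 3.9×1.9 = 38.59 → no gain ✓.
Low-quality (own payoff 23): to a=1.9 gives 46 − 14.9×1.9 = 17.69 → no gain ✓; to a=7.0 gives 104 − 14.9×7.0 = -0.3 → no gain ✓.
5 of the 6 constraints hold; not an equilibrium.

5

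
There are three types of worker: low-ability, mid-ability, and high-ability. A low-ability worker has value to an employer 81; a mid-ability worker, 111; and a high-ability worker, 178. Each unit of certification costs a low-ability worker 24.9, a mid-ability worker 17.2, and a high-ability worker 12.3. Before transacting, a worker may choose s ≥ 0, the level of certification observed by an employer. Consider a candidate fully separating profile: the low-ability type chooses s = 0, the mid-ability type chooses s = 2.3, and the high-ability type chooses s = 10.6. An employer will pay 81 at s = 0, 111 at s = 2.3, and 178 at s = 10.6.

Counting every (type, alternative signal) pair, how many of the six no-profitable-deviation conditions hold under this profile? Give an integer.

3

Mid-ability (own payoff 111 − 17.2×2.3 = 71.44): to s=0 gives 81 → profitable ✗; to s=10.6 gives 178 − 17.2×10.6 = -4.32 → no gain ✓.
Low-ability (own payoff 81): to s=2.3 gives 111 − 24.9×2.3 = 53.73 → no gain ✓; to s=10.6 gives 178 − 24.9×10.6 = -85.94 → no gain ✓.
High-ability (own payoff 178 − 12.3×10.6 = 47.62): to s=0 gives 81 → profitable ✗; to s=2.3 gives 111 − 12.3×2.3 = 82.71 → profitable ✗.
3 of the 6 constraints hold; not an equilibrium.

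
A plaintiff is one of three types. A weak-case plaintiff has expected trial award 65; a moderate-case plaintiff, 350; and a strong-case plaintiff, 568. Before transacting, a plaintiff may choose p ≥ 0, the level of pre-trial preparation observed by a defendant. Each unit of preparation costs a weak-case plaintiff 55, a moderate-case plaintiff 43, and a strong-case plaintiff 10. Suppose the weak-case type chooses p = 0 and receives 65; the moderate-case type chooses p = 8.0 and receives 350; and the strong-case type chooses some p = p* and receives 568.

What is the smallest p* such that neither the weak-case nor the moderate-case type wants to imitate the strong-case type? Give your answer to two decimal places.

Moderate-case type (on-path payoff 350 − 43×8.0 = 6) won't mimic when 6 ≥ 568 − 43·p*, i.e. p* ≥ 13.07.
Weak-case type (on-path payoff 65) won't mimic when 65 ≥ 568 − 55·p*, i.e. p* ≥ 9.15.
Both must hold, so p* = max(9.15, 13.07) = 13.07. The moderate-case type's constraint binds.

13.07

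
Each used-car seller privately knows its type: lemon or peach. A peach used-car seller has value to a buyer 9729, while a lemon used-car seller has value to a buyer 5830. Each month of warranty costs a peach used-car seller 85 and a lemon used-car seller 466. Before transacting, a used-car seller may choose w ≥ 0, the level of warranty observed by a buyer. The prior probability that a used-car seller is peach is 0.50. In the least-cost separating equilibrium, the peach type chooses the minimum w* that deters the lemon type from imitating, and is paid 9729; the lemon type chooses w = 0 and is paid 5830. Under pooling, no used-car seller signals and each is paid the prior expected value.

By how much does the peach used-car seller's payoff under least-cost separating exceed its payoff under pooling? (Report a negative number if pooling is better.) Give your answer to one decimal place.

1238.3

Least-cost separating signal: w* solves 5830 = 9729 − 466·w*, so w* = (9729 − 5830)/466 ≈ 8.3670.
Peach type's separating payoff: 9729 − 85 × w* = 9729 − 85 × (9729 − 5830)/466 = 9729 − 331415/466 ≈ 9017.809.
Pooling payoff: 0.50 × 9729 + 0.50 × 5830 = 7779.5.
Difference: 9017.809 − 7779.5 = 1238.309, i.e. 1238.3 to one decimal place.
The peach type prefers to separate.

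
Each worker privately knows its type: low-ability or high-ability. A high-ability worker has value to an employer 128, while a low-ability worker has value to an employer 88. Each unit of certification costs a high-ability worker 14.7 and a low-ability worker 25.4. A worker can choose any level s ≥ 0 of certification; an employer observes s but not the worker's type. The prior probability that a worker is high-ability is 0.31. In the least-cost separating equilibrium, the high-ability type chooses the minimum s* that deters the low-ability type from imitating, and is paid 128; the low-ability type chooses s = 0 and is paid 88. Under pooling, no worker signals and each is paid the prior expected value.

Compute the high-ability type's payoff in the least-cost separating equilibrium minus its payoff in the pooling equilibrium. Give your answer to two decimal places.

Least-cost separating signal: s* solves 88 = 128 − 25.4·s*, so s* = (128 − 88)/25.4 ≈ 1.5748.
High-ability type's separating payoff: 128 − 14.7 × s* = 128 − 14.7 × (128 − 88)/25.4 = 128 − 588/25.4 ≈ 104.8504.
Pooling payoff: 0.31 × 128 + 0.69 × 88 = 100.4.
Difference: 104.8504 − 100.4 = 4.4504, i.e. 4.45 to two decimal places.
The high-ability type prefers to separate.

4.45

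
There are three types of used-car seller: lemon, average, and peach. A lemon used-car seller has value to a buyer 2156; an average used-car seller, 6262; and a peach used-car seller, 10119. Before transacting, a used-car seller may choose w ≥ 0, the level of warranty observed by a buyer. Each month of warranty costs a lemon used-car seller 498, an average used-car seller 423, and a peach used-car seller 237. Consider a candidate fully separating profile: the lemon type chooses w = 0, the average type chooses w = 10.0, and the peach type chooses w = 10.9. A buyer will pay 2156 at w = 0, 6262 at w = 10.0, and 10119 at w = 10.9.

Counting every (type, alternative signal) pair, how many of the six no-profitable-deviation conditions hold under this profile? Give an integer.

3

Peach (own payoff 10119 − 237×10.9 = 7535.7): to w=0 gives 2156 → no gain ✓; to w=10.0 gives 6262 − 237×10.0 = 3892 → no gain ✓.
Lemon (own payoff 2156): to w=10.0 gives 6262 − 498×10.0 = 1282 → no gain ✓; to w=10.9 gives 10119 − 498×10.9 = 4690.8 → profitable ✗.
Average (own payoff 6262 − 423×10.0 = 2032): to w=0 gives 2156 → profitable ✗; to w=10.9 gives 10119 − 423×10.9 = 5508.3 → profitable ✗.
3 of the 6 constraints hold; not an equilibrium.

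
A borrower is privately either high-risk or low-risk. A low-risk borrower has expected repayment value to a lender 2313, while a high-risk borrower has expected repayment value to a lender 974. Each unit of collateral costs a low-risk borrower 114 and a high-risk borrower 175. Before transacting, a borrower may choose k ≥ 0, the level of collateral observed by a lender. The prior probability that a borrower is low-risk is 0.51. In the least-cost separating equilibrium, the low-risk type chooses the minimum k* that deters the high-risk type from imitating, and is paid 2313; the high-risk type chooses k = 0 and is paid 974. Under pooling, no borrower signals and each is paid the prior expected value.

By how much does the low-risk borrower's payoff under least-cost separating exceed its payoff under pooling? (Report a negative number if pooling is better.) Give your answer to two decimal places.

Least-cost separating signal: k* solves 974 = 2313 − 175·k*, so k* = (2313 − 974)/175 ≈ 7.6514.
Low-risk type's separating payoff: 2313 − 114 × k* = 2313 − 114 × (2313 − 974)/175 = 2313 − 152646/175 ≈ 1440.7371.
Pooling payoff: 0.51 × 2313 + 0.49 × 974 = 1656.89.
Difference: 1440.7371 − 1656.89 = -216.1529, i.e. -216.15 to two decimal places.
The low-risk type would prefer the pooling outcome.

-216.15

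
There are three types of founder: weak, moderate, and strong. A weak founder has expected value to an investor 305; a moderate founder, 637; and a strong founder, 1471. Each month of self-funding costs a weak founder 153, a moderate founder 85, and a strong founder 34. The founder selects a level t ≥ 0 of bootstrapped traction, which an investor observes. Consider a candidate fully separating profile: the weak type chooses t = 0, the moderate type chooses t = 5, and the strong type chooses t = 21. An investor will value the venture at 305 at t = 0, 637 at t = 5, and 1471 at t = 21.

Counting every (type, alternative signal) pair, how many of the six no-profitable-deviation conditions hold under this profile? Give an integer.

Weak (own payoff 305): to t=5 gives 637 − 153×5 = -128 → no gain ✓; to t=21 gives 1471 − 153×21 = -1742 → no gain ✓.
Moderate (own payoff 637 − 85×5 = 212): to t=0 gives 305 → profitable ✗; to t=21 gives 1471 − 85×21 = -314 → no gain ✓.
Strong (own payoff 1471 − 34×21 = 757): to t=0 gives 305 → no gain ✓; to t=5 gives 637 − 34×5 = 467 → no gain ✓.
5 of the 6 constraints hold; not an equilibrium.

5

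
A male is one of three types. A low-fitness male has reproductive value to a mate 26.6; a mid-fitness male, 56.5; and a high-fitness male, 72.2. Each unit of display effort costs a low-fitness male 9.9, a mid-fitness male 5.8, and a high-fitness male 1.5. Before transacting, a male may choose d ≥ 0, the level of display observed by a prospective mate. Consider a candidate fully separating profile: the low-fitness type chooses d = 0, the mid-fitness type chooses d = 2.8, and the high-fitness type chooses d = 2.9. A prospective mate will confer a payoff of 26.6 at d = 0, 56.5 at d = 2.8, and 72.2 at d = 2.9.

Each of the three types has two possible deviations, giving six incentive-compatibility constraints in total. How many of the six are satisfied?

3

High-fitness (own payoff 72.2 − 1.5×2.9 = 67.85): to d=0 gives 26.6 → no gain ✓; to d=2.8 gives 56.5 − 1.5×2.8 = 52.3 → no gain ✓.
Mid-fitness (own payoff 56.5 − 5.8×2.8 = 40.26): to d=0 gives 26.6 → no gain ✓; to d=2.9 gives 72.2 − 5.8×2.9 = 55.38 → profitable ✗.
Low-fitness (own payoff 26.6): to d=2.8 gives 56.5 − 9.9×2.8 = 28.78 → profitable ✗; to d=2.9 gives 72.2 − 9.9×2.9 = 43.49 → profitable ✗.
3 of the 6 constraints hold; not an equilibrium.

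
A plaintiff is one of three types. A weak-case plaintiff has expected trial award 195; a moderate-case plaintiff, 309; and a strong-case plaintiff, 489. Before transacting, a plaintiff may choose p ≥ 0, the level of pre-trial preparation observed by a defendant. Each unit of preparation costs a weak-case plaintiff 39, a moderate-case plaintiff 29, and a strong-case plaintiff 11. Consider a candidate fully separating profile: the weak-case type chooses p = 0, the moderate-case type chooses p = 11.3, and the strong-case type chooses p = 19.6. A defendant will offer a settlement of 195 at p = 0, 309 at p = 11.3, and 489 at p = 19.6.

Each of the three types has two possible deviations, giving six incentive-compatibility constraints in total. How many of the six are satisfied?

5

Weak-case (own payoff 195): to p=11.3 gives 309 − 39×11.3 = -131.7 → no gain ✓; to p=19.6 gives 489 − 39×19.6 = -275.4 → no gain ✓.
Moderate-case (own payoff 309 − 29×11.3 = -18.7): to p=0 gives 195 → profitable ✗; to p=19.6 gives 489 − 29×19.6 = -79.4 → no gain ✓.
Strong-case (own payoff 489 − 11×19.6 = 273.4): to p=0 gives 195 → no gain ✓; to p=11.3 gives 309 − 11×11.3 = 184.7 → no gain ✓.
5 of the 6 constraints hold; not an equilibrium.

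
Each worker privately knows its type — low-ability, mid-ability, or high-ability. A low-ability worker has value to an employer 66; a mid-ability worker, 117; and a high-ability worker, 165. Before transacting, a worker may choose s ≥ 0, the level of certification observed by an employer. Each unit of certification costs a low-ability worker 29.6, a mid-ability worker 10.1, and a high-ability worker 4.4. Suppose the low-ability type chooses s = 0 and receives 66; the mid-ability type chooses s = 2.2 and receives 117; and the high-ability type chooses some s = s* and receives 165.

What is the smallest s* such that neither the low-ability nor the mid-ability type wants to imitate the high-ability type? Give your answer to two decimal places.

6.95

Mid-ability type (on-path payoff 117 − 10.1×2.2 = 94.78) won't mimic when 94.78 ≥ 165 − 10.1·s*, i.e. s* ≥ 6.95.
Low-ability type (on-path payoff 66) won't mimic when 66 ≥ 165 − 29.6·s*, i.e. s* ≥ 3.34.
Both must hold, so s* = max(3.34, 6.95) = 6.95. The mid-ability type's constraint binds.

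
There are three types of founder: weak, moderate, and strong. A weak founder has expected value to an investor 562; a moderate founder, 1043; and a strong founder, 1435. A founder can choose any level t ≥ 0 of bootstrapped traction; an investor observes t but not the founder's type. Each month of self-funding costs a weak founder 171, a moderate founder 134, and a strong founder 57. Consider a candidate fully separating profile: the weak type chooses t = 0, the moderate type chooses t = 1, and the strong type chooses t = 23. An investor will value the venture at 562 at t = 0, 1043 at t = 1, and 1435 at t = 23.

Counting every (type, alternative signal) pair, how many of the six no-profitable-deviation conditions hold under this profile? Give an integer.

3

Moderate (own payoff 1043 − 134×1 = 909): to t=0 gives 562 → no gain ✓; to t=23 gives 1435 − 134×23 = -1647 → no gain ✓.
Weak (own payoff 562): to t=1 gives 1043 − 171×1 = 872 → profitable ✗; to t=23 gives 1435 − 171×23 = -2498 → no gain ✓.
Strong (own payoff 1435 − 57×23 = 124): to t=0 gives 562 → profitable ✗; to t=1 gives 1043 − 57×1 = 986 → profitable ✗.
3 of the 6 constraints hold; not an equilibrium.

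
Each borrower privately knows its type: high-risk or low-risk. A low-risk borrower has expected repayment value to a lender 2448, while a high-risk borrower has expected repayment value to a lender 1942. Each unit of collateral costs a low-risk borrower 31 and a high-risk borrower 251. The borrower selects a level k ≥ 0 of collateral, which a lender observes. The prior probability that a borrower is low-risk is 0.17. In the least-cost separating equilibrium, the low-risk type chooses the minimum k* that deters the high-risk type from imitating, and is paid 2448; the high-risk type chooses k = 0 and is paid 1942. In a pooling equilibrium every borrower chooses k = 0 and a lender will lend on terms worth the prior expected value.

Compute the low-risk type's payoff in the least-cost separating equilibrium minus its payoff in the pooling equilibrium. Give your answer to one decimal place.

357.5

Least-cost separating signal: k* solves 1942 = 2448 − 251·k*, so k* = (2448 − 1942)/251 ≈ 2.0159.
Low-risk type's separating payoff: 2448 − 31 × k* = 2448 − 31 × (2448 − 1942)/251 = 2448 − 15686/251 ≈ 2385.506.
Pooling payoff: 0.17 × 2448 + 0.83 × 1942 = 2028.02.
Difference: 2385.506 − 2028.02 = 357.486, i.e. 357.5 to one decimal place.
The low-risk type prefers to separate.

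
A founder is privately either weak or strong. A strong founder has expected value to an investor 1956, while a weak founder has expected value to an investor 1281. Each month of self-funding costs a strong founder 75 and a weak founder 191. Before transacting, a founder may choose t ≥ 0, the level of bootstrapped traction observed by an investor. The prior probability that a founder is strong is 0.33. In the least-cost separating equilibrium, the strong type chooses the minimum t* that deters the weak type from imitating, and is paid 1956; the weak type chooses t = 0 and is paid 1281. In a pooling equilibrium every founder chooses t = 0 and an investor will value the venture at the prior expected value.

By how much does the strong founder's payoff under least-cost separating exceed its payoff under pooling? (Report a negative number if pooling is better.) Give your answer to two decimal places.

187.20

Least-cost separating signal: t* solves 1281 = 1956 − 191·t*, so t* = (1956 − 1281)/191 ≈ 3.5340.
Strong type's separating payoff: 1956 − 75 × t* = 1956 − 75 × (1956 − 1281)/191 = 1956 − 50625/191 ≈ 1690.9476.
Pooling payoff: 0.33 × 1956 + 0.67 × 1281 = 1503.75.
Difference: 1690.9476 − 1503.75 = 187.1976, i.e. 187.20 to two decimal places.
The strong type prefers to separate.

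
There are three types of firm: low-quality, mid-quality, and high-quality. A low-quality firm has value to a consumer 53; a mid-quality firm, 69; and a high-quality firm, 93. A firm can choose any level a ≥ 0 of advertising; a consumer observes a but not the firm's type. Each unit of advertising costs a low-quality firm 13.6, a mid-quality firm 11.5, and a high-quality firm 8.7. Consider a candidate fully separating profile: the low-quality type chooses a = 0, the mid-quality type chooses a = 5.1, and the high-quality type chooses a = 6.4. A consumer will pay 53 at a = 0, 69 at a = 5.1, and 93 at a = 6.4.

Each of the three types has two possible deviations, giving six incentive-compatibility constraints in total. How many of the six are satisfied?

3

High-quality (own payoff 93 − 8.7×6.4 = 37.32): to a=0 gives 53 → profitable ✗; to a=5.1 gives 69 − 8.7×5.1 = 24.63 → no gain ✓.
Low-quality (own payoff 53): to a=5.1 gives 69 − 13.6×5.1 = -0.36 → no gain ✓; to a=6.4 gives 93 − 13.6×6.4 = 5.96 → no gain ✓.
Mid-quality (own payoff 69 − 11.5×5.1 = 10.35): to a=0 gives 53 → profitable ✗; to a=6.4 gives 93 − 11.5×6.4 = 19.4 → profitable ✗.
3 of the 6 constraints hold; not an equilibrium.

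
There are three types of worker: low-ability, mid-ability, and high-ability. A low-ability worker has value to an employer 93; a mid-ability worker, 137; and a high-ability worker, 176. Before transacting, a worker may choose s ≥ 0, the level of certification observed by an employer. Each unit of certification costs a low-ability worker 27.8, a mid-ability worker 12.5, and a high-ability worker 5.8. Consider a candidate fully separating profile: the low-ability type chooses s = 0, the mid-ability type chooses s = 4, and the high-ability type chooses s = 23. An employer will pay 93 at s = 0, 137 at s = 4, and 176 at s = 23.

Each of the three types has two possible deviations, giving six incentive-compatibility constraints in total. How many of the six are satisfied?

3

High-ability (own payoff 176 − 5.8×23 = 42.6): to s=0 gives 93 → profitable ✗; to s=4 gives 137 − 5.8×4 = 113.8 → profitable ✗.
Low-ability (own payoff 93): to s=4 gives 137 − 27.8×4 = 25.8 → no gain ✓; to s=23 gives 176 − 27.8×23 = -463.4 → no gain ✓.
Mid-ability (own payoff 137 − 12.5×4 = 87): to s=0 gives 93 → profitable ✗; to s=23 gives 176 − 12.5×23 = -111.5 → no gain ✓.
3 of the 6 constraints hold; not an equilibrium.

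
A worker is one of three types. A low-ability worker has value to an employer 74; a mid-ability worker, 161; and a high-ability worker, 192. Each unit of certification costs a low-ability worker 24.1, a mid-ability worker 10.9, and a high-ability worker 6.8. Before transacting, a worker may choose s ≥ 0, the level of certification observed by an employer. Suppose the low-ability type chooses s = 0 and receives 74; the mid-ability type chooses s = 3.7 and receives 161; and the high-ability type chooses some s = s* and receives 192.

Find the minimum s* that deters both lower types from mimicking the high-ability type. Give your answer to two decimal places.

Mid-ability type (on-path payoff 161 − 10.9×3.7 = 120.67) won't mimic when 120.67 ≥ 192 − 10.9·s*, i.e. s* ≥ 6.54.
Low-ability type (on-path payoff 74) won't mimic when 74 ≥ 192 − 24.1·s*, i.e. s* ≥ 4.90.
Both must hold, so s* = max(4.90, 6.54) = 6.54. The mid-ability type's constraint binds.

6.54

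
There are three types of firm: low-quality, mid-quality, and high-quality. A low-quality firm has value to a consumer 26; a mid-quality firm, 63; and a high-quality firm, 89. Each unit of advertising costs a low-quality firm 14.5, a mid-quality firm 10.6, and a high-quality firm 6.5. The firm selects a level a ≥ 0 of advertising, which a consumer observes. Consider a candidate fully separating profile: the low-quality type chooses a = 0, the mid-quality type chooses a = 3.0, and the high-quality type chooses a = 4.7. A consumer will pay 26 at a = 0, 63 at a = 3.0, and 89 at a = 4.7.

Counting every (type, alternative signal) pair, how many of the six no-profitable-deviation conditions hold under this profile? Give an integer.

High-quality (own payoff 89 − 6.5×4.7 = 58.45): to a=0 gives 26 → no gain ✓; to a=3.0 gives 63 − 6.5×3.0 = 43.5 → no gain ✓.
Mid-quality (own payoff 63 − 10.6×3.0 = 31.2): to a=0 gives 26 → no gain ✓; to a=4.7 gives 89 − 10.6×4.7 = 39.18 → profitable ✗.
Low-quality (own payoff 26): to a=3.0 gives 63 − 14.5×3.0 = 19.5 → no gain ✓; to a=4.7 gives 89 − 14.5×4.7 = 20.85 → no gain ✓.
5 of the 6 constraints hold; not an equilibrium.

5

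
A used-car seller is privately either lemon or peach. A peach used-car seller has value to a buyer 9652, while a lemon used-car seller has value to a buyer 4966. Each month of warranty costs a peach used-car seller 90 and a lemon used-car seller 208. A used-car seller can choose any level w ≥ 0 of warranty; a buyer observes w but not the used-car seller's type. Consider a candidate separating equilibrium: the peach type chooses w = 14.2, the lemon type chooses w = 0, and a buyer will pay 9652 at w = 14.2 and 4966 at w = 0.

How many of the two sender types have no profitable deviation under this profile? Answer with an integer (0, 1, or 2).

Lemon type: stay at 0 → 4966; mimic → 9652 − 208 × 14.2 = 6698.4. IC fails (4966 < 6698.4).
Peach type: signal → 9652 − 90 × 14.2 = 8374; deviate to 0 → 4966. IC holds (8374 ≥ 4966).
1 of 2 constraints hold, so this profile is not an equilibrium.

1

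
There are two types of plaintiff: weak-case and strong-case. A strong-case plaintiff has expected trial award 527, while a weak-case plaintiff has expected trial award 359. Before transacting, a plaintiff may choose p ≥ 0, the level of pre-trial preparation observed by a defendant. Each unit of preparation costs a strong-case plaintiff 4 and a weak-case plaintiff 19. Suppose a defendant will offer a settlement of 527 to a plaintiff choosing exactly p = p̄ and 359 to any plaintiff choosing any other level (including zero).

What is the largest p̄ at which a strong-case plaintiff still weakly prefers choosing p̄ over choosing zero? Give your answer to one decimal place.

Choosing p̄ yields the strong-case type 527 − 4·p̄; choosing zero yields 359.
The strong-case type is indifferent at 527 − 4·p̄ = 359, i.e. p̄ = (527 − 359) / 4 = 42.0.
For any p̄ above 42.0 the strong-case type would rather pool at zero, so separation collapses.

42.0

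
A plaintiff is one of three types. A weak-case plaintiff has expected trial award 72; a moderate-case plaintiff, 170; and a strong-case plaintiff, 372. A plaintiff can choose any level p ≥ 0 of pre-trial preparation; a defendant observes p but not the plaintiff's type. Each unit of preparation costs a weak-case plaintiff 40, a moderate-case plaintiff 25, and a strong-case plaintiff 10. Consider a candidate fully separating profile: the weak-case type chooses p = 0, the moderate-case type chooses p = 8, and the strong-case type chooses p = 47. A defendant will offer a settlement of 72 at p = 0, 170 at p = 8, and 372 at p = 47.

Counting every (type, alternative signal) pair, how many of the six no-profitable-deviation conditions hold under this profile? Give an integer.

3

Strong-case (own payoff 372 − 10×47 = -98): to p=0 gives 72 → profitable ✗; to p=8 gives 170 − 10×8 = 90 → profitable ✗.
Weak-case (own payoff 72): to p=8 gives 170 − 40×8 = -150 → no gain ✓; to p=47 gives 372 − 40×47 = -1508 → no gain ✓.
Moderate-case (own payoff 170 − 25×8 = -30): to p=0 gives 72 → profitable ✗; to p=47 gives 372 − 25×47 = -803 → no gain ✓.
3 of the 6 constraints hold; not an equilibrium.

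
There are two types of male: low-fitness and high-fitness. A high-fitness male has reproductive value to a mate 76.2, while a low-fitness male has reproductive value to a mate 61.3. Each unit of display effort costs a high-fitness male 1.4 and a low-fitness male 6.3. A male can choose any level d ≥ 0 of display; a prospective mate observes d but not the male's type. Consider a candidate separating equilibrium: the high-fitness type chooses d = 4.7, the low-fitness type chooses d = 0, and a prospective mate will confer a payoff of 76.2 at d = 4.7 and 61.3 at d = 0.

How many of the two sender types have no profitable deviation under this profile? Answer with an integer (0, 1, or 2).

Low-fitness type: stay at 0 → 61.3; mimic → 76.2 − 6.3 × 4.7 = 46.59. IC holds (61.3 ≥ 46.59).
High-fitness type: signal → 76.2 − 1.4 × 4.7 = 69.62; deviate to 0 → 61.3. IC holds (69.62 ≥ 61.3).
2 of 2 constraints hold, so this is a separating equilibrium.

2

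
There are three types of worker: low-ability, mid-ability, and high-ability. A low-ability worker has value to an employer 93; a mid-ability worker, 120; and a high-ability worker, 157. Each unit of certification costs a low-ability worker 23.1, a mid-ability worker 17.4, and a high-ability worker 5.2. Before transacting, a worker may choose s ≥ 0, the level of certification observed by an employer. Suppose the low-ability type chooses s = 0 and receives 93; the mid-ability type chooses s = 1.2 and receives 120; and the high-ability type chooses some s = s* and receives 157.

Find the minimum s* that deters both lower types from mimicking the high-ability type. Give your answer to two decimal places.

3.33

Mid-ability type (on-path payoff 120 − 17.4×1.2 = 99.12) won't mimic when 99.12 ≥ 157 − 17.4·s*, i.e. s* ≥ 3.33.
Low-ability type (on-path payoff 93) won't mimic when 93 ≥ 157 − 23.1·s*, i.e. s* ≥ 2.77.
Both must hold, so s* = max(2.77, 3.33) = 3.33. The mid-ability type's constraint binds.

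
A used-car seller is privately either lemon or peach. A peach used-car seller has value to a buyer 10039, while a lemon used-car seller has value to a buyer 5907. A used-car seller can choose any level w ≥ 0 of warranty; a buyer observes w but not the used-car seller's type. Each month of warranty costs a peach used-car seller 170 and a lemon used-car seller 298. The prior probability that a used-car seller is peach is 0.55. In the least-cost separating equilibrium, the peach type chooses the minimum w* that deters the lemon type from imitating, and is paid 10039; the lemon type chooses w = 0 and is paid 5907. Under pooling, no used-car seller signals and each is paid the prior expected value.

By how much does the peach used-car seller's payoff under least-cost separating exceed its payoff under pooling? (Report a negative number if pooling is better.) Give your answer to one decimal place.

Least-cost separating signal: w* solves 5907 = 10039 − 298·w*, so w* = (10039 − 5907)/298 ≈ 13.8658.
Peach type's separating payoff: 10039 − 170 × w* = 10039 − 170 × (10039 − 5907)/298 = 10039 − 702440/298 ≈ 7681.819.
Pooling payoff: 0.55 × 10039 + 0.45 × 5907 = 8179.6.
Difference: 7681.819 − 8179.6 = -497.781, i.e. -497.8 to one decimal place.
The peach type would prefer the pooling outcome.

-497.8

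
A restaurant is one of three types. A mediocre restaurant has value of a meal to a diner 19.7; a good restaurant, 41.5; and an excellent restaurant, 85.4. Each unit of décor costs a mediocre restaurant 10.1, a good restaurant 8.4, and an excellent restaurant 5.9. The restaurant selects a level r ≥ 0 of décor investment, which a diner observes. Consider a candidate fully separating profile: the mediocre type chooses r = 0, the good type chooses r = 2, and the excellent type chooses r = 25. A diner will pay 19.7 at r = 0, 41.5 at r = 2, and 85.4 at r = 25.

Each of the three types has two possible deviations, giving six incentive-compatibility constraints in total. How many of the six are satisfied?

3

Good (own payoff 41.5 − 8.4×2 = 24.7): to r=0 gives 19.7 → no gain ✓; to r=25 gives 85.4 − 8.4×25 = -124.6 → no gain ✓.
Mediocre (own payoff 19.7): to r=2 gives 41.5 − 10.1×2 = 21.3 → profitable ✗; to r=25 gives 85.4 − 10.1×25 = -167.1 → no gain ✓.
Excellent (own payoff 85.4 − 5.9×25 = -62.1): to r=0 gives 19.7 → profitable ✗; to r=2 gives 41.5 − 5.9×2 = 29.7 → profitable ✗.
3 of the 6 constraints hold; not an equilibrium.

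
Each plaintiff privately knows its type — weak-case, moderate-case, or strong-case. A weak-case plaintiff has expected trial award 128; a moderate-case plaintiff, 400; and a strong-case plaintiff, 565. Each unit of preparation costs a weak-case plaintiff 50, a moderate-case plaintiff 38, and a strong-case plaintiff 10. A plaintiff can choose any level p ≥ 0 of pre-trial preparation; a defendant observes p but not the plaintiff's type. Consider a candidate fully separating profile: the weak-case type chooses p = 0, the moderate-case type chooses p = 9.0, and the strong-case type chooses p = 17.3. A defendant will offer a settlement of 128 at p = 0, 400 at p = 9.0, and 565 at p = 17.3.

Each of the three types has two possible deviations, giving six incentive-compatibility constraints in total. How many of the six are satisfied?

Moderate-case (own payoff 400 − 38×9.0 = 58): to p=0 gives 128 → profitable ✗; to p=17.3 gives 565 − 38×17.3 = -92.4 → no gain ✓.
Strong-case (own payoff 565 − 10×17.3 = 392): to p=0 gives 128 → no gain ✓; to p=9.0 gives 400 − 10×9.0 = 310 → no gain ✓.
Weak-case (own payoff 128): to p=9.0 gives 400 − 50×9.0 = -50 → no gain ✓; to p=17.3 gives 565 − 50×17.3 = -300 → no gain ✓.
5 of the 6 constraints hold; not an equilibrium.

5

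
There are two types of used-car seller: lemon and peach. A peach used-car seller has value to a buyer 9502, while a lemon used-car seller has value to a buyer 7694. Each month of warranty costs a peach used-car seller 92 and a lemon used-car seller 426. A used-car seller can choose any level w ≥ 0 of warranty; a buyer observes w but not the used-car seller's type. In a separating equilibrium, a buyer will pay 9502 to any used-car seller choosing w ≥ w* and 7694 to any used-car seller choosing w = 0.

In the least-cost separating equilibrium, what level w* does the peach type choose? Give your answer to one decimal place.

4.2

A lemon used-car seller choosing w = 0 receives 7694.
Imitating at w* instead would pay 9502 at cost 426·w*, netting 9502 − 426·w*.
Indifference: 7694 = 9502 − 426·w*, so w* = (9502 − 7694) / 426 ≈ 4.2.
This is the lemon type's binding incentive-compatibility constraint; any w ≥ 4.2 sustains separation on that side.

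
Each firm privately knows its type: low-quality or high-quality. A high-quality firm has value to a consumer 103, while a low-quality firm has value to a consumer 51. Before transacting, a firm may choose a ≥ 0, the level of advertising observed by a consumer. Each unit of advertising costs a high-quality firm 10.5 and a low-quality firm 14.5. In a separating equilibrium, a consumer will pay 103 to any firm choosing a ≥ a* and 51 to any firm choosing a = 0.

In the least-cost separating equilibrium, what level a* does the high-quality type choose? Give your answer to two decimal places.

A low-quality firm choosing a = 0 receives 51.
Imitating at a* instead would pay 103 at cost 14.5·a*, netting 103 − 14.5·a*.
Indifference: 51 = 103 − 14.5·a*, so a* = (103 − 51) / 14.5 ≈ 3.59.
This is the low-quality type's binding incentive-compatibility constraint; any a ≥ 3.59 sustains separation on that side.

3.59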